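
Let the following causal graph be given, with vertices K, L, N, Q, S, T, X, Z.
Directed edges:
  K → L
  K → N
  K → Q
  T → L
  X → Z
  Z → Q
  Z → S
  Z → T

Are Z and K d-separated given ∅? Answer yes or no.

Bayes-Ball from Z | ∅ reaches {L,Q,S,T,X}.
K ∉ reach(Z|∅) ⇒ Z ⊥ K | ∅.

Yes — Z ⊥ K | ∅.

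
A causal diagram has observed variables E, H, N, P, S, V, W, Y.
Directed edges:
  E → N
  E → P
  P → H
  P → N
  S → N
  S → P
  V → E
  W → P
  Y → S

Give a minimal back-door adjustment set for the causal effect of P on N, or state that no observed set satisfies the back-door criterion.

P→N: minimal back-door set {E, S}.

desc(P)\{P}={H,N}; candidates ⊆ {E,S,V,W,Y}.
size 0: {}; under {} P still reaches {E,N,S,V,W,Y} ∋ N.
size 1: {E}, {S}, {V} …(+2); under {E} P still reaches {N,S,W,Y} ∋ N.
{E,S}: P⊥N given {E,S} in G with P→· removed — back-door holds.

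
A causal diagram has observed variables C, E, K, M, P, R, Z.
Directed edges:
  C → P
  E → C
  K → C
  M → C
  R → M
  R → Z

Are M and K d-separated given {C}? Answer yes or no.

No — M and K are d-connected given {C}.

Bayes-Ball from M | {C} reaches {E,K,R,Z}.
K ∈ reach(M|{C}) ⇒ M ⊥̸ K | {C}.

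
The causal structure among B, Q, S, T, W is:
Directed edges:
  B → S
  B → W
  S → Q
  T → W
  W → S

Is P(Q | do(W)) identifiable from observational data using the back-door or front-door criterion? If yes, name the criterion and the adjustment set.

P(Q|do(W)): backdoor, adjust for {B}.

desc(W)\{W}={Q,S}; candidates ⊆ {B,T}.
size 0: {}; under {} W still reaches {B,Q,S,T} ∋ Q.
{B}: W⊥Q given {B} in G with W→· removed — back-door holds.
P(Q|do(W)) = Σ_{B} P(Q|W,B)·P(B).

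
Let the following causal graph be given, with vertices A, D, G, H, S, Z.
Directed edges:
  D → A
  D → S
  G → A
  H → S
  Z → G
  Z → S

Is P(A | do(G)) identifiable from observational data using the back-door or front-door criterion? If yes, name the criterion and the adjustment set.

P(A|do(G)): backdoor, adjust for ∅.

desc(G)\{G}={A}; candidates ⊆ {D,H,S,Z}.
∅: G⊥A given ∅ in G with G→· removed — back-door holds.
P(A|do(G)) = P(A|G) — no adjustment needed.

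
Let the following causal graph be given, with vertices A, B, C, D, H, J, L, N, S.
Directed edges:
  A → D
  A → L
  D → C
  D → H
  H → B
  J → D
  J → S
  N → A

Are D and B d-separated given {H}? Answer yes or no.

Yes — D ⊥ B | {H}.

Bayes-Ball from D | {H} reaches {A,C,J,L,N,S}.
B ∉ reach(D|{H}) ⇒ D ⊥ B | {H}.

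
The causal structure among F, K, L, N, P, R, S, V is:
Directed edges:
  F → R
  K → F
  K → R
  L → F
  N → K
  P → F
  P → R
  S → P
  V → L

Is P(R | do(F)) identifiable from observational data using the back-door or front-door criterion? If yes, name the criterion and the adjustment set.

P(R|do(F)): backdoor, adjust for {K, P}.

desc(F)\{F}={R}; candidates ⊆ {K,L,N,P,S,V}.
size 0: {}; under {} F still reaches {K,L,N,P,R,S,V} ∋ R.
size 1: {K}, {L}, {N} …(+3); under {K} F still reaches {L,P,R,S,V} ∋ R.
{K,P}: F⊥R given {K,P} in G with F→· removed — back-door holds.
P(R|do(F)) = Σ_{K,P} P(R|F,K,P)·P(K,P).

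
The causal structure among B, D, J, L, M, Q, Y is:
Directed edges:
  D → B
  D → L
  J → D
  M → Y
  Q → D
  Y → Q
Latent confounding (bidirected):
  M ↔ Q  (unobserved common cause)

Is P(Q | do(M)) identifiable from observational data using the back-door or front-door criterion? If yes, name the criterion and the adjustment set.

P(Q|do(M)): frontdoor, adjust for {Y}.

desc(M)\{M}={B,D,L,Q,Y}; candidates ⊆ {J}.
M↔Q: latent back-door arc(s) into M.
size 0: {}; under {} M still reaches {B,D,L,Q} ∋ Q.
size 1: {J}; under {J} M still reaches {B,D,L,Q} ∋ Q.
M↔Q cannot be blocked by any observed set — no back-door set.
{Y}: (i) intercepts every directed M→Q path; (ii) no back-door M→{Y}; (iii) {M} blocks every back-door {Y}→Q. Front-door holds.
P(Q|do(M)) = Σ_{Y} P(Y|M) Σ_{M'} P(Q|Y,M')P(M').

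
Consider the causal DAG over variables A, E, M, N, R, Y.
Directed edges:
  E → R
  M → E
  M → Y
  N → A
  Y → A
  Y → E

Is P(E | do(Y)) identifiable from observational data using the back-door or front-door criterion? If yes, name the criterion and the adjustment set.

desc(Y)\{Y}={A,E,R}; candidates ⊆ {M,N}.
size 0: {}; under {} Y still reaches {E,M,R} ∋ E.
{M}: Y⊥E given {M} in G with Y→· removed — back-door holds.
P(E|do(Y)) = Σ_{M} P(E|Y,M)·P(M).

P(E|do(Y)): backdoor, adjust for {M}.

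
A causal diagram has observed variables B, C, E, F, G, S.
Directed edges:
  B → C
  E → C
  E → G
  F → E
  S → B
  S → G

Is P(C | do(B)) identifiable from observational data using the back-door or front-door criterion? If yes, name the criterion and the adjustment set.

P(C|do(B)): backdoor, adjust for ∅.

desc(B)\{B}={C}; candidates ⊆ {E,F,G,S}.
∅: B⊥C given ∅ in G with B→· removed — back-door holds.
P(C|do(B)) = P(C|B) — no adjustment needed.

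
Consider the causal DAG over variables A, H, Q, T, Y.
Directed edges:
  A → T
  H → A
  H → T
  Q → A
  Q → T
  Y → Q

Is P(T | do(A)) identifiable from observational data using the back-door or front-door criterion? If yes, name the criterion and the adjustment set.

P(T|do(A)): backdoor, adjust for {H, Q}.

desc(A)\{A}={T}; candidates ⊆ {H,Q,Y}.
size 0: {}; under {} A still reaches {H,Q,T,Y} ∋ T.
size 1: {H}, {Q}, {Y}; under {H} A still reaches {Q,T,Y} ∋ T.
{H,Q}: A⊥T given {H,Q} in G with A→· removed — back-door holds.
P(T|do(A)) = Σ_{H,Q} P(T|A,H,Q)·P(H,Q).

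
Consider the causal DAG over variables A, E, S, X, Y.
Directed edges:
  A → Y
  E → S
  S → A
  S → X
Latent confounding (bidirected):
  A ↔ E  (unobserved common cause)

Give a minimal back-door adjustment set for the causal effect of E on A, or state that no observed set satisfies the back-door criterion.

desc(E)\{E}={A,S,X,Y}; candidates ⊆ {—}.
E↔A: latent back-door arc(s) into E.
size 0: {}; under {} E still reaches {A,Y} ∋ A.
E↔A cannot be blocked by any observed set — no back-door set.

E→A: no observed back-door set.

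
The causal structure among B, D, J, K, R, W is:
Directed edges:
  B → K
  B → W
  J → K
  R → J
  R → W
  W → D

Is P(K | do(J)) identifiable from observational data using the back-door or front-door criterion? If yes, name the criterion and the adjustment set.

P(K|do(J)): backdoor, adjust for ∅.

desc(J)\{J}={K}; candidates ⊆ {B,D,R,W}.
∅: J⊥K given ∅ in G with J→· removed — back-door holds.
P(K|do(J)) = P(K|J) — no adjustment needed.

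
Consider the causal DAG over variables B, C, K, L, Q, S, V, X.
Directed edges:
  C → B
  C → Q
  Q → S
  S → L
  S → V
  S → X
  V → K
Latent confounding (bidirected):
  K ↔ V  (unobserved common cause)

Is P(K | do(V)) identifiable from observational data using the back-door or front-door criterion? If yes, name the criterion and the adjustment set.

desc(V)\{V}={K}; candidates ⊆ {B,C,L,Q,S,X}.
V↔K: latent back-door arc(s) into V.
size 0: {}; under {} V still reaches {B,C,K,L,Q,S,X} ∋ K.
size 1: {B}, {C}, {L} …(+3); under {B} V still reaches {C,K,L,Q,S,X} ∋ K.
size 2: {B,C}, {B,L}, {B,Q} …(+12); under {B,C} V still reaches {K,L,Q,S,X} ∋ K.
V↔K cannot be blocked by any observed set — no back-door set.
No mediator lies on a directed V→…→K path.
Neither criterion identifies P(K|do(V)) in this graph.

P(K|do(V)): not identifiable (no BD/FD set).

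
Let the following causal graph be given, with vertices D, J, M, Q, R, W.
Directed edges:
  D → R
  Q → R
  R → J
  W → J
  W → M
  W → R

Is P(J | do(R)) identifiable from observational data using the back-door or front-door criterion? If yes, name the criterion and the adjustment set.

desc(R)\{R}={J}; candidates ⊆ {D,M,Q,W}.
size 0: {}; under {} R still reaches {D,J,M,Q,W} ∋ J.
{W}: R⊥J given {W} in G with R→· removed — back-door holds.
P(J|do(R)) = Σ_{W} P(J|R,W)·P(W).

P(J|do(R)): backdoor, adjust for {W}.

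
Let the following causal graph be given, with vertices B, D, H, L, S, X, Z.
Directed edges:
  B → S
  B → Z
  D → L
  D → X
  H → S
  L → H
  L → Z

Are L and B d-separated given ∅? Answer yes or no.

Yes — L ⊥ B | ∅.

Bayes-Ball from L | ∅ reaches {D,H,S,X,Z}.
B ∉ reach(L|∅) ⇒ L ⊥ B | ∅.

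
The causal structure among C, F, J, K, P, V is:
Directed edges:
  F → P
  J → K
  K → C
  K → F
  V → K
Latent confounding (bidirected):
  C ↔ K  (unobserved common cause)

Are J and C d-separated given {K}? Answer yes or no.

Bayes-Ball from J | {K} reaches {C,V}.
C ∈ reach(J|{K}) ⇒ J ⊥̸ C | {K}.

No — J and C are d-connected given {K}.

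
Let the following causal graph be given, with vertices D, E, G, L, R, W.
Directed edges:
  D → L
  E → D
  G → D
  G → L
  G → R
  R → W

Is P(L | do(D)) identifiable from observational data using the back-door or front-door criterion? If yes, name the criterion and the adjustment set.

desc(D)\{D}={L}; candidates ⊆ {E,G,R,W}.
size 0: {}; under {} D still reaches {E,G,L,R,W} ∋ L.
{G}: D⊥L given {G} in G with D→· removed — back-door holds.
P(L|do(D)) = Σ_{G} P(L|D,G)·P(G).

P(L|do(D)): backdoor, adjust for {G}.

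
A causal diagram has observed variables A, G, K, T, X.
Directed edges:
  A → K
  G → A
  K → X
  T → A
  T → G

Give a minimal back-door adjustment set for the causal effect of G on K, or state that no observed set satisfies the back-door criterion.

G→K: minimal back-door set {T}.

desc(G)\{G}={A,K,X}; candidates ⊆ {T}.
size 0: {}; under {} G still reaches {A,K,T,X} ∋ K.
{T}: G⊥K given {T} in G with G→· removed — back-door holds.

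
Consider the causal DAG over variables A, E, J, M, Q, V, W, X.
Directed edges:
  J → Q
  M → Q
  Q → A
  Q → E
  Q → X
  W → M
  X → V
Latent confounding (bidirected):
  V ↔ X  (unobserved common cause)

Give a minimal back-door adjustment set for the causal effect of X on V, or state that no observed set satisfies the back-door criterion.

desc(X)\{X}={V}; candidates ⊆ {A,E,J,M,Q,W}.
X↔V: latent back-door arc(s) into X.
size 0: {}; under {} X still reaches {A,E,J,M,Q,V,W} ∋ V.
size 1: {A}, {E}, {J} …(+3); under {A} X still reaches {E,J,M,Q,V,W} ∋ V.
size 2: {A,E}, {A,J}, {A,M} …(+12); under {A,E} X still reaches {J,M,Q,V,W} ∋ V.
X↔V cannot be blocked by any observed set — no back-door set.

X→V: no observed back-door set.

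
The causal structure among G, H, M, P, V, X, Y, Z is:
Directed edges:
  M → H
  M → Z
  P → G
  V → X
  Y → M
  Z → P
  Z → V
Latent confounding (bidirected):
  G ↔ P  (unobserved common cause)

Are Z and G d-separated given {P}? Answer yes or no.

Bayes-Ball from Z | {P} reaches {G,H,M,V,X,Y}.
G ∈ reach(Z|{P}) ⇒ Z ⊥̸ G | {P}.

No — Z and G are d-connected given {P}.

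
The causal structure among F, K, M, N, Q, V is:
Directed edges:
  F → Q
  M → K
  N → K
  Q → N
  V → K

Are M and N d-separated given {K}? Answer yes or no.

Bayes-Ball from M | {K} reaches {F,N,Q,V}.
N ∈ reach(M|{K}) ⇒ M ⊥̸ N | {K}.

No — M and N are d-connected given {K}.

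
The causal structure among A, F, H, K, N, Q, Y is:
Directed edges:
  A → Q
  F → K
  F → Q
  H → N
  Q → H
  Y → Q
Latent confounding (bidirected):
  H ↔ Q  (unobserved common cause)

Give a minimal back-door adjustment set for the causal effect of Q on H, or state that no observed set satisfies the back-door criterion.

Q→H: no observed back-door set.

desc(Q)\{Q}={H,N}; candidates ⊆ {A,F,K,Y}.
Q↔H: latent back-door arc(s) into Q.
size 0: {}; under {} Q still reaches {A,F,H,K,N,Y} ∋ H.
size 1: {A}, {F}, {K} …(+1); under {A} Q still reaches {F,H,K,N,Y} ∋ H.
size 2: {A,F}, {A,K}, {A,Y} …(+3); under {A,F} Q still reaches {H,N,Y} ∋ H.
Q↔H cannot be blocked by any observed set — no back-door set.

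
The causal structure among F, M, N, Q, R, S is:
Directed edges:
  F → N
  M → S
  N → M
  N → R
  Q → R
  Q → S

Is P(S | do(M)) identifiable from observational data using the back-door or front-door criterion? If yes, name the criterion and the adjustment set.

P(S|do(M)): backdoor, adjust for ∅.

desc(M)\{M}={S}; candidates ⊆ {F,N,Q,R}.
∅: M⊥S given ∅ in G with M→· removed — back-door holds.
P(S|do(M)) = P(S|M) — no adjustment needed.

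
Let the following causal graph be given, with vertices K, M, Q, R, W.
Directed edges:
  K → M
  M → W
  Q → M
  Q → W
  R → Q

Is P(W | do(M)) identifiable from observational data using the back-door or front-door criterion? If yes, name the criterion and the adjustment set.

P(W|do(M)): backdoor, adjust for {Q}.

desc(M)\{M}={W}; candidates ⊆ {K,Q,R}.
size 0: {}; under {} M still reaches {K,Q,R,W} ∋ W.
{Q}: M⊥W given {Q} in G with M→· removed — back-door holds.
P(W|do(M)) = Σ_{Q} P(W|M,Q)·P(Q).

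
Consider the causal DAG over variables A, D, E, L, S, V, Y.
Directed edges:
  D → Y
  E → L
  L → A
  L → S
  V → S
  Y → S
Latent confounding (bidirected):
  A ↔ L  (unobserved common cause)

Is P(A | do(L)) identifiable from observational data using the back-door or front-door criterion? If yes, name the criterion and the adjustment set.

P(A|do(L)): not identifiable (no BD/FD set).

desc(L)\{L}={A,S}; candidates ⊆ {D,E,V,Y}.
L↔A: latent back-door arc(s) into L.
size 0: {}; under {} L still reaches {A,E} ∋ A.
size 1: {D}, {E}, {V} …(+1); under {D} L still reaches {A,E} ∋ A.
size 2: {D,E}, {D,V}, {D,Y} …(+3); under {D,E} L still reaches {A} ∋ A.
L↔A cannot be blocked by any observed set — no back-door set.
No mediator lies on a directed L→…→A path.
Neither criterion identifies P(A|do(L)) in this graph.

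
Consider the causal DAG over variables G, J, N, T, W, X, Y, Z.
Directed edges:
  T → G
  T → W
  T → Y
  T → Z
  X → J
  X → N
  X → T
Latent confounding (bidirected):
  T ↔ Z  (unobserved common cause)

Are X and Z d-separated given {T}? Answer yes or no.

No — X and Z are d-connected given {T}.

Bayes-Ball from X | {T} reaches {J,N,Z}.
Z ∈ reach(X|{T}) ⇒ X ⊥̸ Z | {T}.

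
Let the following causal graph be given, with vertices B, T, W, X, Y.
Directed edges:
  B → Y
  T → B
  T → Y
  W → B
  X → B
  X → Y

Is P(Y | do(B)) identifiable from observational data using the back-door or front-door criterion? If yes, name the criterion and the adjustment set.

desc(B)\{B}={Y}; candidates ⊆ {T,W,X}.
size 0: {}; under {} B still reaches {T,W,X,Y} ∋ Y.
size 1: {T}, {W}, {X}; under {T} B still reaches {W,X,Y} ∋ Y.
{T,X}: B⊥Y given {T,X} in G with B→· removed — back-door holds.
P(Y|do(B)) = Σ_{T,X} P(Y|B,T,X)·P(T,X).

P(Y|do(B)): backdoor, adjust for {T, X}.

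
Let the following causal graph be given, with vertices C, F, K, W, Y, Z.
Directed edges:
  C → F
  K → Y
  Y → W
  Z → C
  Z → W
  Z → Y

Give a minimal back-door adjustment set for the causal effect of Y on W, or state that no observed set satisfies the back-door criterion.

desc(Y)\{Y}={W}; candidates ⊆ {C,F,K,Z}.
size 0: {}; under {} Y still reaches {C,F,K,W,Z} ∋ W.
{Z}: Y⊥W given {Z} in G with Y→· removed — back-door holds.

Y→W: minimal back-door set {Z}.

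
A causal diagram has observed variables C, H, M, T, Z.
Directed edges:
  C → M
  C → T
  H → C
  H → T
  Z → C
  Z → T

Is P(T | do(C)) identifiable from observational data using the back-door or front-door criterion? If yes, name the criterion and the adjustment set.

P(T|do(C)): backdoor, adjust for {H, Z}.

desc(C)\{C}={M,T}; candidates ⊆ {H,Z}.
size 0: {}; under {} C still reaches {H,T,Z} ∋ T.
size 1: {H}, {Z}; under {H} C still reaches {T,Z} ∋ T.
{H,Z}: C⊥T given {H,Z} in G with C→· removed — back-door holds.
P(T|do(C)) = Σ_{H,Z} P(T|C,H,Z)·P(H,Z).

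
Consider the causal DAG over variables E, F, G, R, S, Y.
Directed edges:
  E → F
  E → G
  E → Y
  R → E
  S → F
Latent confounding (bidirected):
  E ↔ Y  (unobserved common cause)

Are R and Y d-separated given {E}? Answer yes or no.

No — R and Y are d-connected given {E}.

Bayes-Ball from R | {E} reaches {Y}.
Y ∈ reach(R|{E}) ⇒ R ⊥̸ Y | {E}.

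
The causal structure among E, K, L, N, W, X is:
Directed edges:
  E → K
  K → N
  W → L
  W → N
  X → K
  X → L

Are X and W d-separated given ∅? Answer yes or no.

Yes — X ⊥ W | ∅.

Bayes-Ball from X | ∅ reaches {K,L,N}.
W ∉ reach(X|∅) ⇒ X ⊥ W | ∅.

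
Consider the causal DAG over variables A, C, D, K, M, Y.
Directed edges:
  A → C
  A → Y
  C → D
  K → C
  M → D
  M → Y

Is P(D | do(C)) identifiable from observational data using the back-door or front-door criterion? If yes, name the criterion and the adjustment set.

P(D|do(C)): backdoor, adjust for ∅.

desc(C)\{C}={D}; candidates ⊆ {A,K,M,Y}.
∅: C⊥D given ∅ in G with C→· removed — back-door holds.
P(D|do(C)) = P(D|C) — no adjustment needed.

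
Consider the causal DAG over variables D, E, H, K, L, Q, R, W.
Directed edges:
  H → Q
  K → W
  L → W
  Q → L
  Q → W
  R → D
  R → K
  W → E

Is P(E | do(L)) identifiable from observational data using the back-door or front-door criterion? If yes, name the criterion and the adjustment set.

P(E|do(L)): backdoor, adjust for {Q}.

desc(L)\{L}={E,W}; candidates ⊆ {D,H,K,Q,R}.
size 0: {}; under {} L still reaches {E,H,Q,W} ∋ E.
{Q}: L⊥E given {Q} in G with L→· removed — back-door holds.
P(E|do(L)) = Σ_{Q} P(E|L,Q)·P(Q).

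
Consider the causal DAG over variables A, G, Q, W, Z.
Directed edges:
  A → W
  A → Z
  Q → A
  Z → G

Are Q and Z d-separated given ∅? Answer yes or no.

Bayes-Ball from Q | ∅ reaches {A,G,W,Z}.
Z ∈ reach(Q|∅) ⇒ Q ⊥̸ Z | ∅.

No — Q and Z are d-connected given ∅.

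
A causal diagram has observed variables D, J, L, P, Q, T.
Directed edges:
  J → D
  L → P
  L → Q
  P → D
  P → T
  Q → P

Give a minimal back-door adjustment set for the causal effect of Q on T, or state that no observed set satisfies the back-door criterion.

desc(Q)\{Q}={D,P,T}; candidates ⊆ {J,L}.
size 0: {}; under {} Q still reaches {D,L,P,T} ∋ T.
{L}: Q⊥T given {L} in G with Q→· removed — back-door holds.

Q→T: minimal back-door set {L}.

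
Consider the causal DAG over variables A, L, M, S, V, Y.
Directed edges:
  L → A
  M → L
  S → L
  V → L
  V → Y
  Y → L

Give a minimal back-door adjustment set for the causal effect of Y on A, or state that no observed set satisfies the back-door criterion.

Y→A: minimal back-door set {V}.

desc(Y)\{Y}={A,L}; candidates ⊆ {M,S,V}.
size 0: {}; under {} Y still reaches {A,L,V} ∋ A.
{V}: Y⊥A given {V} in G with Y→· removed — back-door holds.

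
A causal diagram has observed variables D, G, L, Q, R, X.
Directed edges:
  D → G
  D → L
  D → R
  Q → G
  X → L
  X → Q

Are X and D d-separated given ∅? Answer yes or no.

Bayes-Ball from X | ∅ reaches {G,L,Q}.
D ∉ reach(X|∅) ⇒ X ⊥ D | ∅.

Yes — X ⊥ D | ∅.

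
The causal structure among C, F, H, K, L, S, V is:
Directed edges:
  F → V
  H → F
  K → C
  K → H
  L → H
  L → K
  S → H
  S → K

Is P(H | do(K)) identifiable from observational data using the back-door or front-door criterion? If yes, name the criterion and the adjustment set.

P(H|do(K)): backdoor, adjust for {L, S}.

desc(K)\{K}={C,F,H,V}; candidates ⊆ {L,S}.
size 0: {}; under {} K still reaches {F,H,L,S,V} ∋ H.
size 1: {L}, {S}; under {L} K still reaches {F,H,S,V} ∋ H.
{L,S}: K⊥H given {L,S} in G with K→· removed — back-door holds.
P(H|do(K)) = Σ_{L,S} P(H|K,L,S)·P(L,S).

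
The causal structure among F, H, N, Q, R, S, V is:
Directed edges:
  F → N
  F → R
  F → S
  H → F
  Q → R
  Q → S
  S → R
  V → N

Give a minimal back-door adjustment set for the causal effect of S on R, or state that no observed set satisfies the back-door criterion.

S→R: minimal back-door set {F, Q}.

desc(S)\{S}={R}; candidates ⊆ {F,H,N,Q,V}.
size 0: {}; under {} S still reaches {F,H,N,Q,R} ∋ R.
size 1: {F}, {H}, {N} …(+2); under {F} S still reaches {Q,R} ∋ R.
{F,Q}: S⊥R given {F,Q} in G with S→· removed — back-door holds.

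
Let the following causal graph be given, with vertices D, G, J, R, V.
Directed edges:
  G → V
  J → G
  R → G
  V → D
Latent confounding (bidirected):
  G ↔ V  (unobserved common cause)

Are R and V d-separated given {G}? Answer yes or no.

No — R and V are d-connected given {G}.

Bayes-Ball from R | {G} reaches {D,J,V}.
V ∈ reach(R|{G}) ⇒ R ⊥̸ V | {G}.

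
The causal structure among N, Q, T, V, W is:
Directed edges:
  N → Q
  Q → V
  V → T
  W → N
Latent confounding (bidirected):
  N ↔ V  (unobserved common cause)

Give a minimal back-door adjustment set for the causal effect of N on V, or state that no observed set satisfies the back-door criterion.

N→V: no observed back-door set.

desc(N)\{N}={Q,T,V}; candidates ⊆ {W}.
N↔V: latent back-door arc(s) into N.
size 0: {}; under {} N still reaches {T,V,W} ∋ V.
size 1: {W}; under {W} N still reaches {T,V} ∋ V.
N↔V cannot be blocked by any observed set — no back-door set.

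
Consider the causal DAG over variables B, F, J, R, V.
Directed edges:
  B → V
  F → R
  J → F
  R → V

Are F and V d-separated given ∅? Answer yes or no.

Bayes-Ball from F | ∅ reaches {J,R,V}.
V ∈ reach(F|∅) ⇒ F ⊥̸ V | ∅.

No — F and V are d-connected given ∅.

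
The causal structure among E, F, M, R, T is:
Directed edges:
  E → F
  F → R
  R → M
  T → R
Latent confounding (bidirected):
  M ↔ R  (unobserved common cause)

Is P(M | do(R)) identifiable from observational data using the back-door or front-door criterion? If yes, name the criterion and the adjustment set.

desc(R)\{R}={M}; candidates ⊆ {E,F,T}.
R↔M: latent back-door arc(s) into R.
size 0: {}; under {} R still reaches {E,F,M,T} ∋ M.
size 1: {E}, {F}, {T}; under {E} R still reaches {F,M,T} ∋ M.
size 2: {E,F}, {E,T}, {F,T}; under {E,F} R still reaches {M,T} ∋ M.
R↔M cannot be blocked by any observed set — no back-door set.
No mediator lies on a directed R→…→M path.
Neither criterion identifies P(M|do(R)) in this graph.

P(M|do(R)): not identifiable (no BD/FD set).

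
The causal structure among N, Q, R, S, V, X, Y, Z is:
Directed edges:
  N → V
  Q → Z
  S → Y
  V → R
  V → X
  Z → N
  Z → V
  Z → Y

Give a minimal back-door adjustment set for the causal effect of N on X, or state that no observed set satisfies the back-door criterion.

desc(N)\{N}={R,V,X}; candidates ⊆ {Q,S,Y,Z}.
size 0: {}; under {} N still reaches {Q,R,V,X,Y,Z} ∋ X.
{Z}: N⊥X given {Z} in G with N→· removed — back-door holds.

N→X: minimal back-door set {Z}.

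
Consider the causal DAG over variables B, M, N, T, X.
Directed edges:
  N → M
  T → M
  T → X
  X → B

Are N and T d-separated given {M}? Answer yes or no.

Bayes-Ball from N | {M} reaches {B,T,X}.
T ∈ reach(N|{M}) ⇒ N ⊥̸ T | {M}.

No — N and T are d-connected given {M}.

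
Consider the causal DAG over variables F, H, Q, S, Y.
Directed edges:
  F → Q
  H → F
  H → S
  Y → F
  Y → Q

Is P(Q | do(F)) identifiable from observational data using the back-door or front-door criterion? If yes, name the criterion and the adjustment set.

P(Q|do(F)): backdoor, adjust for {Y}.

desc(F)\{F}={Q}; candidates ⊆ {H,S,Y}.
size 0: {}; under {} F still reaches {H,Q,S,Y} ∋ Q.
{Y}: F⊥Q given {Y} in G with F→· removed — back-door holds.
P(Q|do(F)) = Σ_{Y} P(Q|F,Y)·P(Y).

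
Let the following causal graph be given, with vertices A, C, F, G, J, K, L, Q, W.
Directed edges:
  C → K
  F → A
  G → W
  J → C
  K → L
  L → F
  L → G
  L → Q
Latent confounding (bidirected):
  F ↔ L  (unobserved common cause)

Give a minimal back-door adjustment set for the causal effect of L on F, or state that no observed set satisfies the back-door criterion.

L→F: no observed back-door set.

desc(L)\{L}={A,F,G,Q,W}; candidates ⊆ {C,J,K}.
L↔F: latent back-door arc(s) into L.
size 0: {}; under {} L still reaches {A,C,F,J,K} ∋ F.
size 1: {C}, {J}, {K}; under {C} L still reaches {A,F,K} ∋ F.
size 2: {C,J}, {C,K}, {J,K}; under {C,J} L still reaches {A,F,K} ∋ F.
L↔F cannot be blocked by any observed set — no back-door set.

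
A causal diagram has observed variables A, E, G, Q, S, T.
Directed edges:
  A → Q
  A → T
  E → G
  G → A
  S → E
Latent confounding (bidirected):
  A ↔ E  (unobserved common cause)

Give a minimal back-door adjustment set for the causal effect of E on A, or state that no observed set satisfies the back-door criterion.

E→A: no observed back-door set.

desc(E)\{E}={A,G,Q,T}; candidates ⊆ {S}.
E↔A: latent back-door arc(s) into E.
size 0: {}; under {} E still reaches {A,Q,S,T} ∋ A.
size 1: {S}; under {S} E still reaches {A,Q,T} ∋ A.
E↔A cannot be blocked by any observed set — no back-door set.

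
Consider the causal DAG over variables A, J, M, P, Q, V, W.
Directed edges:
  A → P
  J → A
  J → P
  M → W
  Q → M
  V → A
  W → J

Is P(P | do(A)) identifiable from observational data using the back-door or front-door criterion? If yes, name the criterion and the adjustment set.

desc(A)\{A}={P}; candidates ⊆ {J,M,Q,V,W}.
size 0: {}; under {} A still reaches {J,M,P,Q,V,W} ∋ P.
{J}: A⊥P given {J} in G with A→· removed — back-door holds.
P(P|do(A)) = Σ_{J} P(P|A,J)·P(J).

P(P|do(A)): backdoor, adjust for {J}.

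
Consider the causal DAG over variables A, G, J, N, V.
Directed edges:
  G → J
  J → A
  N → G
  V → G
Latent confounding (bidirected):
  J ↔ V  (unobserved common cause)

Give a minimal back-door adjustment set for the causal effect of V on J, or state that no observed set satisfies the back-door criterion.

V→J: no observed back-door set.

desc(V)\{V}={A,G,J}; candidates ⊆ {N}.
V↔J: latent back-door arc(s) into V.
size 0: {}; under {} V still reaches {A,J} ∋ J.
size 1: {N}; under {N} V still reaches {A,J} ∋ J.
V↔J cannot be blocked by any observed set — no back-door set.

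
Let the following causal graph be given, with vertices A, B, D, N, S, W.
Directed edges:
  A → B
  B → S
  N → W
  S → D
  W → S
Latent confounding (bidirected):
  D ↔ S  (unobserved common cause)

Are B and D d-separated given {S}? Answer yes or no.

Bayes-Ball from B | {S} reaches {A,D,N,W}.
D ∈ reach(B|{S}) ⇒ B ⊥̸ D | {S}.

No — B and D are d-connected given {S}.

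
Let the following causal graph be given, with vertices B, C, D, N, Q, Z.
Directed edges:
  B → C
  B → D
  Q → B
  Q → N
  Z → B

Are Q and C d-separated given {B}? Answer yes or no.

Yes — Q ⊥ C | {B}.

Bayes-Ball from Q | {B} reaches {N,Z}.
C ∉ reach(Q|{B}) ⇒ Q ⊥ C | {B}.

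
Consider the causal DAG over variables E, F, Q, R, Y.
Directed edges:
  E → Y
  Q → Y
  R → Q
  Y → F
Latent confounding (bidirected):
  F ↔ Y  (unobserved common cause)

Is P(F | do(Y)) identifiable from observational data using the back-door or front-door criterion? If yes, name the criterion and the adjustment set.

P(F|do(Y)): not identifiable (no BD/FD set).

desc(Y)\{Y}={F}; candidates ⊆ {E,Q,R}.
Y↔F: latent back-door arc(s) into Y.
size 0: {}; under {} Y still reaches {E,F,Q,R} ∋ F.
size 1: {E}, {Q}, {R}; under {E} Y still reaches {F,Q,R} ∋ F.
size 2: {E,Q}, {E,R}, {Q,R}; under {E,Q} Y still reaches {F} ∋ F.
Y↔F cannot be blocked by any observed set — no back-door set.
No mediator lies on a directed Y→…→F path.
Neither criterion identifies P(F|do(Y)) in this graph.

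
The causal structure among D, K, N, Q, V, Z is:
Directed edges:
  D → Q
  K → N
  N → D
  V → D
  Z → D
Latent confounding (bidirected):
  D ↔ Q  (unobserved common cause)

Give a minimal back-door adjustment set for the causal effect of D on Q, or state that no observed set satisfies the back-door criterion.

D→Q: no observed back-door set.

desc(D)\{D}={Q}; candidates ⊆ {K,N,V,Z}.
D↔Q: latent back-door arc(s) into D.
size 0: {}; under {} D still reaches {K,N,Q,V,Z} ∋ Q.
size 1: {K}, {N}, {V} …(+1); under {K} D still reaches {N,Q,V,Z} ∋ Q.
size 2: {K,N}, {K,V}, {K,Z} …(+3); under {K,N} D still reaches {Q,V,Z} ∋ Q.
D↔Q cannot be blocked by any observed set — no back-door set.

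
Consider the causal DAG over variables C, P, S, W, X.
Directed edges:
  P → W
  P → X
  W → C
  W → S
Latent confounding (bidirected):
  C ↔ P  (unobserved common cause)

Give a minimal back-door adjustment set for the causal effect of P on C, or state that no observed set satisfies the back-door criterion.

desc(P)\{P}={C,S,W,X}; candidates ⊆ {—}.
P↔C: latent back-door arc(s) into P.
size 0: {}; under {} P still reaches {C} ∋ C.
P↔C cannot be blocked by any observed set — no back-door set.

P→C: no observed back-door set.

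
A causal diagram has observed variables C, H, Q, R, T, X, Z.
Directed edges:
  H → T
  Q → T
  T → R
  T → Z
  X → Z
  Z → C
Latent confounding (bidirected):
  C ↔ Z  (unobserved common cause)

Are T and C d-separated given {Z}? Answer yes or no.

No — T and C are d-connected given {Z}.

Bayes-Ball from T | {Z} reaches {C,H,Q,R,X}.
C ∈ reach(T|{Z}) ⇒ T ⊥̸ C | {Z}.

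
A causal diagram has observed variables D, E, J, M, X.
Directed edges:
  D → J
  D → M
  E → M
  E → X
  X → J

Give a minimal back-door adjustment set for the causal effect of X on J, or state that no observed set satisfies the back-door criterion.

desc(X)\{X}={J}; candidates ⊆ {D,E,M}.
∅: X⊥J given ∅ in G with X→· removed — back-door holds.

X→J: minimal back-door set ∅.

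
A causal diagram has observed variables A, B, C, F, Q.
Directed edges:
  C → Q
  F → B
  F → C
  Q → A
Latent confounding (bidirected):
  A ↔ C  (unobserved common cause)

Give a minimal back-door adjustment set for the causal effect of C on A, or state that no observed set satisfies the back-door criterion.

C→A: no observed back-door set.

desc(C)\{C}={A,Q}; candidates ⊆ {B,F}.
C↔A: latent back-door arc(s) into C.
size 0: {}; under {} C still reaches {A,B,F} ∋ A.
size 1: {B}, {F}; under {B} C still reaches {A,F} ∋ A.
size 2: {B,F}; under {B,F} C still reaches {A} ∋ A.
C↔A cannot be blocked by any observed set — no back-door set.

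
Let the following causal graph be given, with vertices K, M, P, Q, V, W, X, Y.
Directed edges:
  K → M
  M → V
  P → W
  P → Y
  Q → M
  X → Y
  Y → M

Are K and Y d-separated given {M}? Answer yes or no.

Bayes-Ball from K | {M} reaches {P,Q,W,X,Y}.
Y ∈ reach(K|{M}) ⇒ K ⊥̸ Y | {M}.

No — K and Y are d-connected given {M}.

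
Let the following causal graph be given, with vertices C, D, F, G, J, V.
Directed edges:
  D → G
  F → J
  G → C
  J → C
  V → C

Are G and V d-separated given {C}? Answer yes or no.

Bayes-Ball from G | {C} reaches {D,F,J,V}.
V ∈ reach(G|{C}) ⇒ G ⊥̸ V | {C}.

No — G and V are d-connected given {C}.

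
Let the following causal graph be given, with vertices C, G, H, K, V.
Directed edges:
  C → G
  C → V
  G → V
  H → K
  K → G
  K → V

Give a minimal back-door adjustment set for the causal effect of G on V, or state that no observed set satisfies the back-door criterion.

G→V: minimal back-door set {C, K}.

desc(G)\{G}={V}; candidates ⊆ {C,H,K}.
size 0: {}; under {} G still reaches {C,H,K,V} ∋ V.
size 1: {C}, {H}, {K}; under {C} G still reaches {H,K,V} ∋ V.
{C,K}: G⊥V given {C,K} in G with G→· removed — back-door holds.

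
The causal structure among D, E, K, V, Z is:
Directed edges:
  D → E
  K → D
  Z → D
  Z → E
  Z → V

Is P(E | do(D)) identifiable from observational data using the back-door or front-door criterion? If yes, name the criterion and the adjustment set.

P(E|do(D)): backdoor, adjust for {Z}.

desc(D)\{D}={E}; candidates ⊆ {K,V,Z}.
size 0: {}; under {} D still reaches {E,K,V,Z} ∋ E.
{Z}: D⊥E given {Z} in G with D→· removed — back-door holds.
P(E|do(D)) = Σ_{Z} P(E|D,Z)·P(Z).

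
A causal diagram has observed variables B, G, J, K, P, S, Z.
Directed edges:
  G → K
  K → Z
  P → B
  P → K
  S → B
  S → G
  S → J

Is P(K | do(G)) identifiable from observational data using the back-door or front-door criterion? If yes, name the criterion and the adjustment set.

desc(G)\{G}={K,Z}; candidates ⊆ {B,J,P,S}.
∅: G⊥K given ∅ in G with G→· removed — back-door holds.
P(K|do(G)) = P(K|G) — no adjustment needed.

P(K|do(G)): backdoor, adjust for ∅.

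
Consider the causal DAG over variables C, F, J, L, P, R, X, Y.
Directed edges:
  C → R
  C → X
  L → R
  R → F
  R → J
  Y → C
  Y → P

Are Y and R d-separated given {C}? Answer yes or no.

Yes — Y ⊥ R | {C}.

Bayes-Ball from Y | {C} reaches {P}.
R ∉ reach(Y|{C}) ⇒ Y ⊥ R | {C}.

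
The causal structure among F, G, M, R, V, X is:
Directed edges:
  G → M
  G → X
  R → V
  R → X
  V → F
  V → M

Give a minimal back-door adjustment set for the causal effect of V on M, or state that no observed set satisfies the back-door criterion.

desc(V)\{V}={F,M}; candidates ⊆ {G,R,X}.
∅: V⊥M given ∅ in G with V→· removed — back-door holds.

V→M: minimal back-door set ∅.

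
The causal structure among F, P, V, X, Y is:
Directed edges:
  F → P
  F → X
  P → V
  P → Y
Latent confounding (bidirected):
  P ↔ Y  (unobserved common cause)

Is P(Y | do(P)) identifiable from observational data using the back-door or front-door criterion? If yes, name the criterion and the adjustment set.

desc(P)\{P}={V,Y}; candidates ⊆ {F,X}.
P↔Y: latent back-door arc(s) into P.
size 0: {}; under {} P still reaches {F,X,Y} ∋ Y.
size 1: {F}, {X}; under {F} P still reaches {Y} ∋ Y.
size 2: {F,X}; under {F,X} P still reaches {Y} ∋ Y.
P↔Y cannot be blocked by any observed set — no back-door set.
No mediator lies on a directed P→…→Y path.
Neither criterion identifies P(Y|do(P)) in this graph.

P(Y|do(P)): not identifiable (no BD/FD set).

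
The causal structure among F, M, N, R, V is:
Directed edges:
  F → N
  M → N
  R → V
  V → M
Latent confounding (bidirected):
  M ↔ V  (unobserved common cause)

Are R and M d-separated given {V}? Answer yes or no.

Bayes-Ball from R | {V} reaches {M,N}.
M ∈ reach(R|{V}) ⇒ R ⊥̸ M | {V}.

No — R and M are d-connected given {V}.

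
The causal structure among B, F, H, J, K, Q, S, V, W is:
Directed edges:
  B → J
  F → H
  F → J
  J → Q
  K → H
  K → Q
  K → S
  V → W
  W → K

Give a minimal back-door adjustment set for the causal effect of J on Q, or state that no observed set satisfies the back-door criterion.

J→Q: minimal back-door set ∅.

desc(J)\{J}={Q}; candidates ⊆ {B,F,H,K,S,V,W}.
∅: J⊥Q given ∅ in G with J→· removed — back-door holds.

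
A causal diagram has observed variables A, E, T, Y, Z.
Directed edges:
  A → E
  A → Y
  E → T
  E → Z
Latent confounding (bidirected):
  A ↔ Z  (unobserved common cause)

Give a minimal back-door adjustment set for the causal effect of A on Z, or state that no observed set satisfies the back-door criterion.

A→Z: no observed back-door set.

desc(A)\{A}={E,T,Y,Z}; candidates ⊆ {—}.
A↔Z: latent back-door arc(s) into A.
size 0: {}; under {} A still reaches {Z} ∋ Z.
A↔Z cannot be blocked by any observed set — no back-door set.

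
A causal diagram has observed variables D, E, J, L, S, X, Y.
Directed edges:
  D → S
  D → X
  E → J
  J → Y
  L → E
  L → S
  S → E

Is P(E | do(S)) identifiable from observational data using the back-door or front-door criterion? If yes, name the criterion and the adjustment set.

P(E|do(S)): backdoor, adjust for {L}.

desc(S)\{S}={E,J,Y}; candidates ⊆ {D,L,X}.
size 0: {}; under {} S still reaches {D,E,J,L,X,Y} ∋ E.
{L}: S⊥E given {L} in G with S→· removed — back-door holds.
P(E|do(S)) = Σ_{L} P(E|S,L)·P(L).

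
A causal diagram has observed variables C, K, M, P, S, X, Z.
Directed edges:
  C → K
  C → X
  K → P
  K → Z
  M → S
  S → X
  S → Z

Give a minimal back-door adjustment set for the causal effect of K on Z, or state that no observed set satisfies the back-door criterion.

desc(K)\{K}={P,Z}; candidates ⊆ {C,M,S,X}.
∅: K⊥Z given ∅ in G with K→· removed — back-door holds.

K→Z: minimal back-door set ∅.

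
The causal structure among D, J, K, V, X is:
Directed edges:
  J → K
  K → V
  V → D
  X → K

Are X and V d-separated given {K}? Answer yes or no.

Yes — X ⊥ V | {K}.

Bayes-Ball from X | {K} reaches {J}.
V ∉ reach(X|{K}) ⇒ X ⊥ V | {K}.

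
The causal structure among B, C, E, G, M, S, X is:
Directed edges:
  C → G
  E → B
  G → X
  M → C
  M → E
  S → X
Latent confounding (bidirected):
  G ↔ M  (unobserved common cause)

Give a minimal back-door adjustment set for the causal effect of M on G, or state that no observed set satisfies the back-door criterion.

M→G: no observed back-door set.

desc(M)\{M}={B,C,E,G,X}; candidates ⊆ {S}.
M↔G: latent back-door arc(s) into M.
size 0: {}; under {} M still reaches {G,X} ∋ G.
size 1: {S}; under {S} M still reaches {G,X} ∋ G.
M↔G cannot be blocked by any observed set — no back-door set.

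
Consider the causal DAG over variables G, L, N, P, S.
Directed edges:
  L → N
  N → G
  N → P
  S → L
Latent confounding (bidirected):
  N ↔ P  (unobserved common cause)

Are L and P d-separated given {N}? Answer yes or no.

Bayes-Ball from L | {N} reaches {P,S}.
P ∈ reach(L|{N}) ⇒ L ⊥̸ P | {N}.

No — L and P are d-connected given {N}.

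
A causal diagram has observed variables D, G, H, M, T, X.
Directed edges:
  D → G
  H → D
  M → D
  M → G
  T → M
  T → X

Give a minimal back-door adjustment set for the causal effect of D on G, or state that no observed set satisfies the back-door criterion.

desc(D)\{D}={G}; candidates ⊆ {H,M,T,X}.
size 0: {}; under {} D still reaches {G,H,M,T,X} ∋ G.
{M}: D⊥G given {M} in G with D→· removed — back-door holds.

D→G: minimal back-door set {M}.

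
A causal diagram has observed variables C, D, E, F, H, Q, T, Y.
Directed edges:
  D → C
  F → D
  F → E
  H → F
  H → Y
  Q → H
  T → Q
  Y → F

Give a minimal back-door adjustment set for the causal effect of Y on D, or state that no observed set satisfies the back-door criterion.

Y→D: minimal back-door set {H}.

desc(Y)\{Y}={C,D,E,F}; candidates ⊆ {H,Q,T}.
size 0: {}; under {} Y still reaches {C,D,E,F,H,Q,T} ∋ D.
{H}: Y⊥D given {H} in G with Y→· removed — back-door holds.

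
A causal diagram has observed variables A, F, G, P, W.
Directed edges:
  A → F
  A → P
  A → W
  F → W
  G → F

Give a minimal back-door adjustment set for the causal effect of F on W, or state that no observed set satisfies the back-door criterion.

desc(F)\{F}={W}; candidates ⊆ {A,G,P}.
size 0: {}; under {} F still reaches {A,G,P,W} ∋ W.
{A}: F⊥W given {A} in G with F→· removed — back-door holds.

F→W: minimal back-door set {A}.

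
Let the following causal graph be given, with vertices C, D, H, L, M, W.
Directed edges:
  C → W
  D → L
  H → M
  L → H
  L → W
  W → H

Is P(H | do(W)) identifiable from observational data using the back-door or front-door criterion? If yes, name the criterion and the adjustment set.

desc(W)\{W}={H,M}; candidates ⊆ {C,D,L}.
size 0: {}; under {} W still reaches {C,D,H,L,M} ∋ H.
{L}: W⊥H given {L} in G with W→· removed — back-door holds.
P(H|do(W)) = Σ_{L} P(H|W,L)·P(L).

P(H|do(W)): backdoor, adjust for {L}.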